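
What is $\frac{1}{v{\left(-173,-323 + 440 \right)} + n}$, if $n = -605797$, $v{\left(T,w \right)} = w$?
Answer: $- \frac{1}{605680} \approx -1.651 \cdot 10^{-6}$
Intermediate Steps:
$\frac{1}{v{\left(-173,-323 + 440 \right)} + n} = \frac{1}{\left(-323 + 440\right) - 605797} = \frac{1}{117 - 605797} = \frac{1}{-605680} = - \frac{1}{605680}$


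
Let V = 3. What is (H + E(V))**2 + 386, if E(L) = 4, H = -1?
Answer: 395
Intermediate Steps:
(H + E(V))**2 + 386 = (-1 + 4)**2 + 386 = 3**2 + 386 = 9 + 386 = 395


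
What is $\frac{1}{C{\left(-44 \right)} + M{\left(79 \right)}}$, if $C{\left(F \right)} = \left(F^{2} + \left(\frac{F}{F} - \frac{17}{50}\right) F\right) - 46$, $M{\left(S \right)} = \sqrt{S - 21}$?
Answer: $\frac{581550}{1082223163} - \frac{625 \sqrt{58}}{2164446326} \approx 0.00053517$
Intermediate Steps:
$M{\left(S \right)} = \sqrt{-21 + S}$
$C{\left(F \right)} = -46 + F^{2} + \frac{33 F}{50}$ ($C{\left(F \right)} = \left(F^{2} + \left(1 - \frac{17}{50}\right) F\right) - 46 = \left(F^{2} + \frac{33 F}{50}\right) - 46 = -46 + F^{2} + \frac{33 F}{50}$)
$\frac{1}{C{\left(-44 \right)} + M{\left(79 \right)}} = \frac{1}{\left(-46 + \left(-44\right)^{2} + \frac{33}{50} \left(-44\right)\right) + \sqrt{-21 + 79}} = \frac{1}{\left(-46 + 1936 - \frac{726}{25}\right) + \sqrt{58}} = \frac{1}{\frac{46524}{25} + \sqrt{58}}$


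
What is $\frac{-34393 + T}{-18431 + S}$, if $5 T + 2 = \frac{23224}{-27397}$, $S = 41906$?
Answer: $- \frac{4711403123}{3215722875} \approx -1.4651$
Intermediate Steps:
$T = - \frac{78018}{136985}$ ($T = - \frac{2}{5} + \frac{23224 \frac{1}{-27397}}{5} = - \frac{2}{5} + \frac{23224 \left(- \frac{1}{27397}\right)}{5} = - \frac{2}{5} + \frac{1}{5} \left(- \frac{23224}{27397}\right) = - \frac{2}{5} - \frac{23224}{136985} = - \frac{78018}{136985} \approx -0.56954$)
$\frac{-34393 + T}{-18431 + S} = \frac{-34393 - \frac{78018}{136985}}{-18431 + 41906} = - \frac{4711403123}{136985 \cdot 23475} = \left(- \frac{4711403123}{136985}\right) \frac{1}{23475} = - \frac{4711403123}{3215722875}$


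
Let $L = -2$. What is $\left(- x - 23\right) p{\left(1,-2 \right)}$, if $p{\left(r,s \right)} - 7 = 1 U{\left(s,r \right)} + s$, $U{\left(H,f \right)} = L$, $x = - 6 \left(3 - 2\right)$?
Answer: $-51$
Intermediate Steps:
$x = -6$ ($x = \left(-6\right) 1 = -6$)
$U{\left(H,f \right)} = -2$
$p{\left(r,s \right)} = 5 + s$ ($p{\left(r,s \right)} = 7 + \left(1 \left(-2\right) + s\right) = 7 + \left(-2 + s\right) = 5 + s$)
$\left(- x - 23\right) p{\left(1,-2 \right)} = \left(\left(-1\right) \left(-6\right) - 23\right) \left(5 - 2\right) = \left(6 - 23\right) 3 = \left(-17\right) 3 = -51$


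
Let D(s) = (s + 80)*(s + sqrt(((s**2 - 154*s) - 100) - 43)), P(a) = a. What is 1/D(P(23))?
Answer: 23/379555 - 2*I*sqrt(789)/379555 ≈ 6.0597e-5 - 0.00014801*I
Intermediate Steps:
D(s) = (80 + s)*(s + sqrt(-143 + s**2 - 154*s)) (D(s) = (80 + s)*(s + sqrt((-100 + s**2 - 154*s) - 43)) = (80 + s)*(s + sqrt(-143 + s**2 - 154*s)))
1/D(P(23)) = 1/(23**2 + 80*23 + 80*sqrt(-143 + 23**2 - 154*23) + 23*sqrt(-143 + 23**2 - 154*23)) = 1/(529 + 1840 + 80*sqrt(-143 + 529 - 3542) + 23*sqrt(-143 + 529 - 3542)) = 1/(529 + 1840 + 80*sqrt(-3156) + 23*sqrt(-3156)) = 1/(529 + 1840 + 80*(2*I*sqrt(789)) + 23*(2*I*sqrt(789))) = 1/(529 + 1840 + 160*I*sqrt(789) + 46*I*sqrt(789)) = 1/(2369 + 206*I*sqrt(789))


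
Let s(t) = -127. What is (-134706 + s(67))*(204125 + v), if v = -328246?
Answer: 16735606793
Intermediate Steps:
(-134706 + s(67))*(204125 + v) = (-134706 - 127)*(204125 - 328246) = -134833*(-124121) = 16735606793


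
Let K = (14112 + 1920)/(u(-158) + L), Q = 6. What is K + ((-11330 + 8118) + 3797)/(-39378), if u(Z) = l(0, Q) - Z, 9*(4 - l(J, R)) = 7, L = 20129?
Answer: 464578737/599241278 ≈ 0.77528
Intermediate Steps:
l(J, R) = 29/9 (l(J, R) = 4 - 1/9*7 = 4 - 7/9 = 29/9)
u(Z) = 29/9 - Z
K = 36072/45653 (K = (14112 + 1920)/((29/9 - 1*(-158)) + 20129) = 16032/((29/9 + 158) + 20129) = 16032/(1451/9 + 20129) = 16032/(182612/9) = 16032*(9/182612) = 36072/45653 ≈ 0.79013)
K + ((-11330 + 8118) + 3797)/(-39378) = 36072/45653 + ((-11330 + 8118) + 3797)/(-39378) = 36072/45653 + (-3212 + 3797)*(-1/39378) = 36072/45653 + 585*(-1/39378) = 36072/45653 - 195/13126 = 464578737/599241278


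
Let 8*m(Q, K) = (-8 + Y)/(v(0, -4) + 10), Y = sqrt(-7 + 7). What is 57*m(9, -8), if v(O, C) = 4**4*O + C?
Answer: -19/2 ≈ -9.5000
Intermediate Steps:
v(O, C) = C + 256*O (v(O, C) = 256*O + C = C + 256*O)
Y = 0 (Y = sqrt(0) = 0)
m(Q, K) = -1/6 (m(Q, K) = ((-8 + 0)/((-4 + 256*0) + 10))/8 = (-8/((-4 + 0) + 10))/8 = (-8/(-4 + 10))/8 = (-8/6)/8 = (-8*1/6)/8 = (1/8)*(-4/3) = -1/6)
57*m(9, -8) = 57*(-1/6) = -19/2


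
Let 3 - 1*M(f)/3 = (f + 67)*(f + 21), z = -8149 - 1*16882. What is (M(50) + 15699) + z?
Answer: -34244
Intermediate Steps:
z = -25031 (z = -8149 - 16882 = -25031)
M(f) = 9 - 3*(21 + f)*(67 + f) (M(f) = 9 - 3*(f + 67)*(f + 21) = 9 - 3*(67 + f)*(21 + f) = 9 - 3*(21 + f)*(67 + f))
(M(50) + 15699) + z = ((-4212 - 264*50 - 3*50²) + 15699) - 25031 = ((-4212 - 13200 - 3*2500) + 15699) - 25031 = ((-4212 - 13200 - 7500) + 15699) - 25031 = (-24912 + 15699) - 25031 = -9213 - 25031 = -34244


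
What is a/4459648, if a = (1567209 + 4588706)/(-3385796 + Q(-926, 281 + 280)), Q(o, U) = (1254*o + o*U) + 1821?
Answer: -1231183/4517324627584 ≈ -2.7255e-7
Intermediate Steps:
Q(o, U) = 1821 + 1254*o + U*o (Q(o, U) = (1254*o + U*o) + 1821 = 1821 + 1254*o + U*o)
a = -1231183/1012933 (a = (1567209 + 4588706)/(-3385796 + (1821 + 1254*(-926) + (281 + 280)*(-926))) = 6155915/(-3385796 + (1821 - 1161204 + 561*(-926))) = 6155915/(-3385796 + (1821 - 1161204 - 519486)) = 6155915/(-3385796 - 1678869) = 6155915/(-5064665) = 6155915*(-1/5064665) = -1231183/1012933 ≈ -1.2155)
a/4459648 = -1231183/1012933/4459648 = -1231183/1012933*1/4459648 = -1231183/4517324627584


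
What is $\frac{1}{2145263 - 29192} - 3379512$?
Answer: $- \frac{7151287337351}{2116071} \approx -3.3795 \cdot 10^{6}$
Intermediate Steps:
$\frac{1}{2145263 - 29192} - 3379512 = \frac{1}{2116071} - 3379512 = - \frac{7151287337351}{2116071}$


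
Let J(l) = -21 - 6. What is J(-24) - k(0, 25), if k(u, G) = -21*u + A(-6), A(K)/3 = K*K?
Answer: -135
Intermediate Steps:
A(K) = 3*K² (A(K) = 3*(K*K) = 3*K²)
J(l) = -27
k(u, G) = 108 - 21*u (k(u, G) = -21*u + 3*(-6)² = -21*u + 3*36 = -21*u + 108 = 108 - 21*u)
J(-24) - k(0, 25) = -27 - (108 - 21*0) = -27 - (108 + 0) = -27 - 1*108 = -27 - 108 = -135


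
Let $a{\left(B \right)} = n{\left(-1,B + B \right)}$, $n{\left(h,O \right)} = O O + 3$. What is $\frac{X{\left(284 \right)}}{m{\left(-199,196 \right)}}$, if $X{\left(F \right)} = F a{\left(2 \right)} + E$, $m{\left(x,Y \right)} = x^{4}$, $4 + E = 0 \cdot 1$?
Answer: $\frac{5392}{1568239201} \approx 3.4383 \cdot 10^{-6}$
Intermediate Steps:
$E = -4$ ($E = -4 + 0 \cdot 1 = -4 + 0 = -4$)
$n{\left(h,O \right)} = 3 + O^{2}$ ($n{\left(h,O \right)} = O^{2} + 3 = 3 + O^{2}$)
$a{\left(B \right)} = 3 + 4 B^{2}$ ($a{\left(B \right)} = 3 + \left(B + B\right)^{2} = 3 + \left(2 B\right)^{2} = 3 + 4 B^{2}$)
$X{\left(F \right)} = -4 + 19 F$ ($X{\left(F \right)} = F \left(3 + 4 \cdot 2^{2}\right) - 4 = F \left(3 + 4 \cdot 4\right) - 4 = F \left(3 + 16\right) - 4 = F 19 - 4 = 19 F - 4 = -4 + 19 F$)
$\frac{X{\left(284 \right)}}{m{\left(-199,196 \right)}} = \frac{-4 + 19 \cdot 284}{\left(-199\right)^{4}} = \frac{-4 + 5396}{1568239201} = 5392 \cdot \frac{1}{1568239201} = \frac{5392}{1568239201}$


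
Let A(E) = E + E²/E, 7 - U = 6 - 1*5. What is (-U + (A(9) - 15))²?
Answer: 9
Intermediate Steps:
U = 6 (U = 7 - (6 - 1*5) = 7 - (6 - 5) = 7 - 1*1 = 7 - 1 = 6)
A(E) = 2*E (A(E) = E + E = 2*E)
(-U + (A(9) - 15))² = (-1*6 + (2*9 - 15))² = (-6 + (18 - 15))² = (-6 + 3)² = (-3)² = 9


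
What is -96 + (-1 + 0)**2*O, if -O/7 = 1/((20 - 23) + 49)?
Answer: -4423/46 ≈ -96.152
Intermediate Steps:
O = -7/46 (O = -7/((20 - 23) + 49) = -7/(-3 + 49) = -7/46 ≈ -0.15217)
-96 + (-1 + 0)**2*O = -96 + (-1 + 0)**2*(-7/46) = -96 + (-1)**2*(-7/46) = -96 + 1*(-7/46) = -96 - 7/46 = -4423/46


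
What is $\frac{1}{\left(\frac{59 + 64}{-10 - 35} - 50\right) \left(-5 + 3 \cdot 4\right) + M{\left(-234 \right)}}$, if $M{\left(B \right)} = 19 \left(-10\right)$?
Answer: $- \frac{15}{8387} \approx -0.0017885$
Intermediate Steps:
$M{\left(B \right)} = -190$
$\frac{1}{\left(\frac{59 + 64}{-10 - 35} - 50\right) \left(-5 + 3 \cdot 4\right) + M{\left(-234 \right)}} = \frac{1}{\left(\frac{59 + 64}{-10 - 35} - 50\right) \left(-5 + 3 \cdot 4\right) - 190} = \frac{1}{\left(\frac{123}{-45} - 50\right) \left(-5 + 12\right) - 190} = \frac{1}{\left(123 \left(- \frac{1}{45}\right) - 50\right) 7 - 190} = \frac{1}{\left(- \frac{41}{15} - 50\right) 7 - 190} = \frac{1}{\left(- \frac{791}{15}\right) 7 - 190} = \frac{1}{- \frac{5537}{15} - 190} = \frac{1}{- \frac{8387}{15}} = - \frac{15}{8387}$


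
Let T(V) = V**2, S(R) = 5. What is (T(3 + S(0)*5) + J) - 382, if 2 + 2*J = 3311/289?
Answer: 235089/578 ≈ 406.73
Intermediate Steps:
J = 2733/578 (J = -1 + (3311/289)/2 = -1 + (3311*(1/289))/2 = -1 + (1/2)*(3311/289) = -1 + 3311/578 = 2733/578 ≈ 4.7284)
(T(3 + S(0)*5) + J) - 382 = ((3 + 5*5)**2 + 2733/578) - 382 = ((3 + 25)**2 + 2733/578) - 382 = (28**2 + 2733/578) - 382 = (784 + 2733/578) - 382 = 455885/578 - 382 = 235089/578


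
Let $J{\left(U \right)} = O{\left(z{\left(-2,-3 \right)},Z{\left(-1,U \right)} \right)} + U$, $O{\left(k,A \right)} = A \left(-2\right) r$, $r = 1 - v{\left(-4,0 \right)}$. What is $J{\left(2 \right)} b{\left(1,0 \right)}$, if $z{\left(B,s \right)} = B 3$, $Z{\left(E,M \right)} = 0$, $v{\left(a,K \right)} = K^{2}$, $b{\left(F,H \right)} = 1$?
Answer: $2$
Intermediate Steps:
$z{\left(B,s \right)} = 3 B$
$r = 1$ ($r = 1 - 0^{2} = 1 - 0 = 1 + 0 = 1$)
$O{\left(k,A \right)} = - 2 A$ ($O{\left(k,A \right)} = A \left(-2\right) 1 = - 2 A 1 = - 2 A$)
$J{\left(U \right)} = U$ ($J{\left(U \right)} = \left(-2\right) 0 + U = 0 + U = U$)
$J{\left(2 \right)} b{\left(1,0 \right)} = 2 \cdot 1 = 2$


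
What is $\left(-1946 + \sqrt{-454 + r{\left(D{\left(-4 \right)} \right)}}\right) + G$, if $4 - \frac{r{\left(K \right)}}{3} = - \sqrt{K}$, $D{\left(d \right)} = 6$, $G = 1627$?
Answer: $-319 + i \sqrt{442 - 3 \sqrt{6}} \approx -319.0 + 20.848 i$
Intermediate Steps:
$r{\left(K \right)} = 12 + 3 \sqrt{K}$ ($r{\left(K \right)} = 12 - 3 \left(- \sqrt{K}\right) = 12 + 3 \sqrt{K}$)
$\left(-1946 + \sqrt{-454 + r{\left(D{\left(-4 \right)} \right)}}\right) + G = \left(-1946 + \sqrt{-454 + \left(12 + 3 \sqrt{6}\right)}\right) + 1627 = \left(-1946 + \sqrt{-442 + 3 \sqrt{6}}\right) + 1627 = -319 + \sqrt{-442 + 3 \sqrt{6}}$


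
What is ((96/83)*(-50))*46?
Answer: -220800/83 ≈ -2660.2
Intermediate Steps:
((96/83)*(-50))*46 = -4800/83*46 = -220800/83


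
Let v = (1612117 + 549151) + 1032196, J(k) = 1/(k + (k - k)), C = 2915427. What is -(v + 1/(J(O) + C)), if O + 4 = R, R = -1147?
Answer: -10716168152474015/3355656476 ≈ -3.1935e+6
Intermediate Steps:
O = -1151 (O = -4 - 1147 = -1151)
J(k) = 1/k (J(k) = 1/(k + 0) = 1/k)
v = 3193464 (v = 2161268 + 1032196 = 3193464)
-(v + 1/(J(O) + C)) = -(3193464 + 1/(1/(-1151) + 2915427)) = -(3193464 + 1/(-1/1151 + 2915427)) = -(3193464 + 1/(3355656476/1151)) = -(3193464 + 1151/3355656476) = -1*10716168152474015/3355656476 = -10716168152474015/3355656476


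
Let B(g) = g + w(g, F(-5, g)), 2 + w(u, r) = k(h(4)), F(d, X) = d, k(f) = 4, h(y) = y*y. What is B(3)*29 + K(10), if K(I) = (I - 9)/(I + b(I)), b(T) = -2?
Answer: 1161/8 ≈ 145.13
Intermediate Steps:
h(y) = y**2
w(u, r) = 2 (w(u, r) = -2 + 4 = 2)
K(I) = (-9 + I)/(-2 + I) (K(I) = (I - 9)/(I - 2) = (-9 + I)/(-2 + I))
B(g) = 2 + g (B(g) = g + 2 = 2 + g)
B(3)*29 + K(10) = (2 + 3)*29 + (-9 + 10)/(-2 + 10) = 5*29 + 1/8 = 145 + (1/8)*1 = 145 + 1/8 = 1161/8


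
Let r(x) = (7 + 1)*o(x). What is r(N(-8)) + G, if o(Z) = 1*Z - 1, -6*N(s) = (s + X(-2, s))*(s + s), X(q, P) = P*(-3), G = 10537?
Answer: 32611/3 ≈ 10870.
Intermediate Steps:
X(q, P) = -3*P
N(s) = 2*s²/3 (N(s) = -(s - 3*s)*(s + s)/6 = -(-2*s)*2*s/6 = -(-2)*s²/3 = 2*s²/3)
o(Z) = -1 + Z (o(Z) = Z - 1 = -1 + Z)
r(x) = -8 + 8*x (r(x) = (7 + 1)*(-1 + x) = 8*(-1 + x) = -8 + 8*x)
r(N(-8)) + G = (-8 + 8*((⅔)*(-8)²)) + 10537 = (-8 + 8*((⅔)*64)) + 10537 = (-8 + 8*(128/3)) + 10537 = (-8 + 1024/3) + 10537 = 1000/3 + 10537 = 32611/3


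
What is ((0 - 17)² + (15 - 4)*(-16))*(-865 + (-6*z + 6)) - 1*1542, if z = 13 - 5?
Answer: -104033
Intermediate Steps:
z = 8
((0 - 17)² + (15 - 4)*(-16))*(-865 + (-6*z + 6)) - 1*1542 = ((0 - 17)² + (15 - 4)*(-16))*(-865 + (-6*8 + 6)) - 1*1542 = ((-17)² + 11*(-16))*(-865 + (-48 + 6)) - 1542 = (289 - 176)*(-865 - 42) - 1542 = 113*(-907) - 1542 = -102491 - 1542 = -104033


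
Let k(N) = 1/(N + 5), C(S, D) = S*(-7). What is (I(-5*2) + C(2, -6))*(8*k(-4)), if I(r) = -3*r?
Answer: 128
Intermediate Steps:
C(S, D) = -7*S
k(N) = 1/(5 + N)
(I(-5*2) + C(2, -6))*(8*k(-4)) = (-(-15)*2 - 7*2)*(8/(5 - 4)) = (-3*(-10) - 14)*(8/1) = (30 - 14)*(8*1) = 16*8 = 128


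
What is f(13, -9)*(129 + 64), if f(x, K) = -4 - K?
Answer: 965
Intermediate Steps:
f(13, -9)*(129 + 64) = (-4 - 1*(-9))*(129 + 64) = (-4 + 9)*193 = 5*193 = 965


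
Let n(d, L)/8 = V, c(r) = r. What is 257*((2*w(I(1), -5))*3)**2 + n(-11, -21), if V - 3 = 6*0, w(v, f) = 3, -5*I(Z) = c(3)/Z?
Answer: 83292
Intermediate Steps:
I(Z) = -3/(5*Z)
V = 3 (V = 3 + 6*0 = 3 + 0 = 3)
n(d, L) = 24 (n(d, L) = 8*3 = 24)
257*((2*w(I(1), -5))*3)**2 + n(-11, -21) = 257*((2*3)*3)**2 + 24 = 257*(6*3)**2 + 24 = 257*18**2 + 24 = 257*324 + 24 = 83268 + 24 = 83292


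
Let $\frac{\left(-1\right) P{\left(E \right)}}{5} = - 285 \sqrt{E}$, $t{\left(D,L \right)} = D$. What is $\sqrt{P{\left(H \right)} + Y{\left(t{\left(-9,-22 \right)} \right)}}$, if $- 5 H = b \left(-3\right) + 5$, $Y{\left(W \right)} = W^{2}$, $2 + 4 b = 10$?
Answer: $\sqrt{81 + 285 \sqrt{5}} \approx 26.801$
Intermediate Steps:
$b = 2$ ($b = - \frac{1}{2} + \frac{1}{4} \cdot 10 = - \frac{1}{2} + \frac{5}{2} = 2$)
$H = \frac{1}{5}$ ($H = - \frac{2 \left(-3\right) + 5}{5} = - \frac{-6 + 5}{5} = \left(- \frac{1}{5}\right) \left(-1\right) = \frac{1}{5} \approx 0.2$)
$P{\left(E \right)} = 1425 \sqrt{E}$ ($P{\left(E \right)} = - 5 \left(- 285 \sqrt{E}\right) = 1425 \sqrt{E}$)
$\sqrt{P{\left(H \right)} + Y{\left(t{\left(-9,-22 \right)} \right)}} = \sqrt{\frac{1425}{\sqrt{5}} + \left(-9\right)^{2}} = \sqrt{1425 \frac{\sqrt{5}}{5} + 81} = \sqrt{285 \sqrt{5} + 81} = \sqrt{81 + 285 \sqrt{5}}$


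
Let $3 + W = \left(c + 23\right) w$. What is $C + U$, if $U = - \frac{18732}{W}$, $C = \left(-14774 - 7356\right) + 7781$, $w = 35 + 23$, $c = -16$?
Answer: $- \frac{5801379}{403} \approx -14395.0$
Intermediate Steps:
$w = 58$
$W = 403$ ($W = -3 + \left(-16 + 23\right) 58 = -3 + 7 \cdot 58 = -3 + 406 = 403$)
$C = -14349$ ($C = -22130 + 7781 = -14349$)
$U = - \frac{18732}{403} \approx -46.481$
$C + U = -14349 - \frac{18732}{403} = - \frac{5801379}{403}$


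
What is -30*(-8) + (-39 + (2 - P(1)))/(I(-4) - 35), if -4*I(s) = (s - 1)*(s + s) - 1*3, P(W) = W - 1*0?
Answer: 42632/177 ≈ 240.86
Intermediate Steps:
P(W) = W (P(W) = W + 0 = W)
I(s) = 3/4 - s*(-1 + s)/2 (I(s) = -((s - 1)*(s + s) - 1*3)/4 = -((-1 + s)*(2*s) - 3)/4 = -(2*s*(-1 + s) - 3)/4 = -(-3 + 2*s*(-1 + s))/4 = 3/4 - s*(-1 + s)/2)
-30*(-8) + (-39 + (2 - P(1)))/(I(-4) - 35) = -30*(-8) + (-39 + (2 - 1*1))/((3/4 + (1/2)*(-4) - 1/2*(-4)**2) - 35) = 240 + (-39 + (2 - 1))/((3/4 - 2 - 1/2*16) - 35) = 240 + (-39 + 1)/((3/4 - 2 - 8) - 35) = 240 - 38/(-37/4 - 35) = 240 - 38/(-177/4) = 240 - 38*(-4/177) = 240 + 152/177 = 42632/177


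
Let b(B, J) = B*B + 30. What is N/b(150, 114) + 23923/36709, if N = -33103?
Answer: -676192837/827053770 ≈ -0.81759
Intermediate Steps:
b(B, J) = 30 + B² (b(B, J) = B² + 30 = 30 + B²)
N/b(150, 114) + 23923/36709 = -33103/(30 + 150²) + 23923/36709 = -33103/(30 + 22500) + 23923*(1/36709) = -33103/22530 + 23923/36709 = -676192837/827053770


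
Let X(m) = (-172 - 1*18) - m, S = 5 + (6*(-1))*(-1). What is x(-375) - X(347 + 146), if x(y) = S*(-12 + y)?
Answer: -3574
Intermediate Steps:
S = 11 (S = 5 - 6*(-1) = 5 + 6 = 11)
x(y) = -132 + 11*y (x(y) = 11*(-12 + y) = -132 + 11*y)
X(m) = -190 - m (X(m) = (-172 - 18) - m = -190 - m)
x(-375) - X(347 + 146) = (-132 + 11*(-375)) - (-190 - (347 + 146)) = (-132 - 4125) - (-190 - 1*493) = -4257 - (-190 - 493) = -4257 - 1*(-683) = -4257 + 683 = -3574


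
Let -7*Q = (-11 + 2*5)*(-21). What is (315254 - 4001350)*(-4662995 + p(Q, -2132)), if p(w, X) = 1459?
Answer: 17182869203456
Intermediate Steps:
Q = -3 (Q = -(-11 + 2*5)*(-21)/7 = -(-11 + 10)*(-21)/7 = -(-1)*(-21)/7 = -1/7*21 = -3)
(315254 - 4001350)*(-4662995 + p(Q, -2132)) = (315254 - 4001350)*(-4662995 + 1459) = -3686096*(-4661536) = 17182869203456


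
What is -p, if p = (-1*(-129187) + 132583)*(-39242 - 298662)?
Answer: 88453130080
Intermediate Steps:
p = -88453130080 (p = (129187 + 132583)*(-337904) = 261770*(-337904) = -88453130080)
-p = -1*(-88453130080) = 88453130080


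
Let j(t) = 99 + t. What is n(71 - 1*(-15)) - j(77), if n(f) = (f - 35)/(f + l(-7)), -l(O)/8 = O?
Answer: -24941/142 ≈ -175.64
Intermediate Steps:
l(O) = -8*O
n(f) = (-35 + f)/(56 + f) (n(f) = (f - 35)/(f - 8*(-7)) = (-35 + f)/(f + 56) = (-35 + f)/(56 + f))
n(71 - 1*(-15)) - j(77) = (-35 + (71 - 1*(-15)))/(56 + (71 - 1*(-15))) - (99 + 77) = (-35 + (71 + 15))/(56 + (71 + 15)) - 1*176 = (-35 + 86)/(56 + 86) - 176 = 51/142 - 176 = -24941/142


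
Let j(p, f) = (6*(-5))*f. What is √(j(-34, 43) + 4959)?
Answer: √3669 ≈ 60.572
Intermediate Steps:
j(p, f) = -30*f
√(j(-34, 43) + 4959) = √(-30*43 + 4959) = √(-1290 + 4959) = √3669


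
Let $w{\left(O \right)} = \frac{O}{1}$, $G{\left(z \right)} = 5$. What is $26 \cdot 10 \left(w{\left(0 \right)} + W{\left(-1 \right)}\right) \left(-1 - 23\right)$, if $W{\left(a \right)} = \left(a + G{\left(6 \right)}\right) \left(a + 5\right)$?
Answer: $-99840$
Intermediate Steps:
$w{\left(O \right)} = O$ ($w{\left(O \right)} = O 1 = O$)
$W{\left(a \right)} = \left(5 + a\right)^{2}$ ($W{\left(a \right)} = \left(a + 5\right) \left(a + 5\right) = \left(5 + a\right) \left(5 + a\right) = \left(5 + a\right)^{2}$)
$26 \cdot 10 \left(w{\left(0 \right)} + W{\left(-1 \right)}\right) \left(-1 - 23\right) = 26 \cdot 10 \left(0 + \left(25 + \left(-1\right)^{2} + 10 \left(-1\right)\right)\right) \left(-1 - 23\right) = 260 \left(0 + \left(25 + 1 - 10\right)\right) \left(-24\right) = 260 \left(0 + 16\right) \left(-24\right) = 260 \cdot 16 \left(-24\right) = 260 \left(-384\right) = -99840$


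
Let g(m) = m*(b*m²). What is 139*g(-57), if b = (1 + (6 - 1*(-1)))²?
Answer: -1647476928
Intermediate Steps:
b = 64 (b = (1 + (6 + 1))² = (1 + 7)² = 8² = 64)
g(m) = 64*m³ (g(m) = m*(64*m²) = 64*m³)
139*g(-57) = 139*(64*(-57)³) = 139*(64*(-185193)) = 139*(-11852352) = -1647476928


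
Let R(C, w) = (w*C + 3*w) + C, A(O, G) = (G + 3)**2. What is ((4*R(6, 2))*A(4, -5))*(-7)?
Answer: -2688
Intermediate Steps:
A(O, G) = (3 + G)**2
R(C, w) = C + 3*w + C*w (R(C, w) = (C*w + 3*w) + C = (3*w + C*w) + C = C + 3*w + C*w)
((4*R(6, 2))*A(4, -5))*(-7) = ((4*(6 + 3*2 + 6*2))*(3 - 5)**2)*(-7) = ((4*(6 + 6 + 12))*(-2)**2)*(-7) = ((4*24)*4)*(-7) = (96*4)*(-7) = 384*(-7) = -2688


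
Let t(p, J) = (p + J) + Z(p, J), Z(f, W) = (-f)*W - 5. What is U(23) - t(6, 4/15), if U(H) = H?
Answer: 70/3 ≈ 23.333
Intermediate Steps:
Z(f, W) = -5 - W*f (Z(f, W) = -W*f - 5 = -5 - W*f)
t(p, J) = -5 + J + p - J*p (t(p, J) = (p + J) + (-5 - J*p) = (J + p) + (-5 - J*p) = -5 + J + p - J*p)
U(23) - t(6, 4/15) = 23 - (-5 + 4/15 + 6 - 1*4/15*6) = 23 - (-5 + 4/15 + 6 - 8/5) = 23 - 1*(-⅓) = 23 + ⅓ = 70/3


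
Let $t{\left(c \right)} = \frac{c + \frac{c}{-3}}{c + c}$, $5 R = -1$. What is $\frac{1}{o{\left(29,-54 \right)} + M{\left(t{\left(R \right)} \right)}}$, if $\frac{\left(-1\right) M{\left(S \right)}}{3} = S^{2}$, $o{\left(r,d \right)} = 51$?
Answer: $\frac{3}{152} \approx 0.019737$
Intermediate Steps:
$R = - \frac{1}{5}$ ($R = \frac{1}{5} \left(-1\right) = - \frac{1}{5} \approx -0.2$)
$t{\left(c \right)} = \frac{1}{3}$ ($t{\left(c \right)} = \frac{c + c \left(- \frac{1}{3}\right)}{2 c} = \left(c - \frac{c}{3}\right) \frac{1}{2 c} = \frac{2 c}{3} \frac{1}{2 c} = \frac{1}{3}$)
$M{\left(S \right)} = - 3 S^{2}$
$\frac{1}{o{\left(29,-54 \right)} + M{\left(t{\left(R \right)} \right)}} = \frac{1}{51 - \frac{3}{9}} = \frac{1}{51 - \frac{1}{3}} = \frac{1}{\frac{152}{3}} = \frac{3}{152}$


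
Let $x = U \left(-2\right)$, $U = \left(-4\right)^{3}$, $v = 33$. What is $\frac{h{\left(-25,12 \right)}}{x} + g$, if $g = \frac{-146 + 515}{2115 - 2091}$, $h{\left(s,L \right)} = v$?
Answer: $\frac{2001}{128} \approx 15.633$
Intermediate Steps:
$h{\left(s,L \right)} = 33$
$g = \frac{123}{8}$ ($g = \frac{369}{24} = 369 \cdot \frac{1}{24} = \frac{123}{8} \approx 15.375$)
$U = -64$
$x = 128$ ($x = \left(-64\right) \left(-2\right) = 128$)
$\frac{h{\left(-25,12 \right)}}{x} + g = \frac{33}{128} + \frac{123}{8} = \frac{2001}{128}$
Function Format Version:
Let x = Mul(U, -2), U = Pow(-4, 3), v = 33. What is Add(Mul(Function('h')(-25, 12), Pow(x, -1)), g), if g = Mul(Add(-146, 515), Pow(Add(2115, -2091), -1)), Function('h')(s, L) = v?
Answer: Rational(2001, 128) ≈ 15.633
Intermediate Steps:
Function('h')(s, L) = 33
g = Rational(123, 8) (g = Mul(369, Pow(24, -1)) = Mul(369, Rational(1, 24)) = Rational(123, 8) ≈ 15.375)
U = -64
x = 128 (x = Mul(-64, -2) = 128)
Add(Mul(Function('h')(-25, 12), Pow(x, -1)), g) = Add(Mul(33, Pow(128, -1)), Rational(123, 8)) = Add(Mul(33, Rational(1, 128)), Rational(123, 8)) = Add(Rational(33, 128), Rational(123, 8)) = Rational(2001, 128)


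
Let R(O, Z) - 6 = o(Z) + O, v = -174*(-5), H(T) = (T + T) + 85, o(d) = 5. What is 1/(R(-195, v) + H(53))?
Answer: ⅐ ≈ 0.14286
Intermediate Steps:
H(T) = 85 + 2*T (H(T) = 2*T + 85 = 85 + 2*T)
v = 870 (v = -29*(-30) = 870)
R(O, Z) = 11 + O (R(O, Z) = 6 + (5 + O) = 11 + O)
1/(R(-195, v) + H(53)) = 1/((11 - 195) + (85 + 2*53)) = 1/(-184 + (85 + 106)) = 1/(-184 + 191) = 1/7 = ⅐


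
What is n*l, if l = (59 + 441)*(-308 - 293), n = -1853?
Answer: 556826500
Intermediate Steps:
l = -300500 (l = 500*(-601) = -300500)
n*l = -1853*(-300500) = 556826500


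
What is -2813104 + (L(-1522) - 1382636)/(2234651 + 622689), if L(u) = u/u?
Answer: -1607599193199/571468 ≈ -2.8131e+6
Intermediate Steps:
L(u) = 1
-2813104 + (L(-1522) - 1382636)/(2234651 + 622689) = -2813104 + (1 - 1382636)/(2234651 + 622689) = -2813104 - 1382635/2857340 = -2813104 - 1382635*1/2857340 = -2813104 - 276527/571468 = -1607599193199/571468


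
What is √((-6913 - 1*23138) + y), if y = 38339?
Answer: 4*√518 ≈ 91.038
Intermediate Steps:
√((-6913 - 1*23138) + y) = √((-6913 - 1*23138) + 38339) = √((-6913 - 23138) + 38339) = √(-30051 + 38339) = √8288 = 4*√518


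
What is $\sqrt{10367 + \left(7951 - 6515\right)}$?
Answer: $\sqrt{11803} \approx 108.64$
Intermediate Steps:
$\sqrt{10367 + \left(7951 - 6515\right)} = \sqrt{10367 + 1436} = \sqrt{11803}$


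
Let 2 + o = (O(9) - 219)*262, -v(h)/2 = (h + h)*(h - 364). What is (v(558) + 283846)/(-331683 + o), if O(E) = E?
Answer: 149162/386705 ≈ 0.38573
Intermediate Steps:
v(h) = -4*h*(-364 + h) (v(h) = -2*(h + h)*(h - 364) = -2*2*h*(-364 + h) = -4*h*(-364 + h))
o = -55022 (o = -2 + (9 - 219)*262 = -2 - 210*262 = -2 - 55020 = -55022)
(v(558) + 283846)/(-331683 + o) = (4*558*(364 - 1*558) + 283846)/(-331683 - 55022) = (4*558*(364 - 558) + 283846)/(-386705) = (4*558*(-194) + 283846)*(-1/386705) = (-433008 + 283846)*(-1/386705) = -149162*(-1/386705) = 149162/386705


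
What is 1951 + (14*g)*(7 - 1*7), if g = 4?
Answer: 1951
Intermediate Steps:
1951 + (14*g)*(7 - 1*7) = 1951 + (14*4)*(7 - 1*7) = 1951 + 56*(7 - 7) = 1951 + 56*0 = 1951 + 0 = 1951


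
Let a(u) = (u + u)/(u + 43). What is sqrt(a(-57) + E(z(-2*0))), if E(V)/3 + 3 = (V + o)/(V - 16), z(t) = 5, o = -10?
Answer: sqrt(3003)/77 ≈ 0.71168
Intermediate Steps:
a(u) = 2*u/(43 + u) (a(u) = (2*u)/(43 + u) = 2*u/(43 + u))
E(V) = -9 + 3*(-10 + V)/(-16 + V) (E(V) = -9 + 3*((V - 10)/(V - 16)) = -9 + 3*((-10 + V)/(-16 + V)) = -9 + 3*(-10 + V)/(-16 + V))
sqrt(a(-57) + E(z(-2*0))) = sqrt(2*(-57)/(43 - 57) + 6*(19 - 1*5)/(-16 + 5)) = sqrt(2*(-57)/(-14) + 6*(19 - 5)/(-11)) = sqrt(2*(-57)*(-1/14) + 6*(-1/11)*14) = sqrt(57/7 - 84/11) = sqrt(39/77) = sqrt(3003)/77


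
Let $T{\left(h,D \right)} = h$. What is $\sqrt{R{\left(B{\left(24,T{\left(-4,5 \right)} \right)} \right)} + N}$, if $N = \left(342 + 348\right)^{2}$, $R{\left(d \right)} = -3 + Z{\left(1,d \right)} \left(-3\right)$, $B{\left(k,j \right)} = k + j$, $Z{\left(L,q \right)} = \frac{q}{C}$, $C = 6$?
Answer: $\sqrt{476087} \approx 689.99$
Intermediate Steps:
$Z{\left(L,q \right)} = \frac{q}{6}$
$B{\left(k,j \right)} = j + k$
$R{\left(d \right)} = -3 - \frac{d}{2}$ ($R{\left(d \right)} = -3 + \frac{d}{6} \left(-3\right) = -3 - \frac{d}{2}$)
$N = 476100$ ($N = 690^{2} = 476100$)
$\sqrt{R{\left(B{\left(24,T{\left(-4,5 \right)} \right)} \right)} + N} = \sqrt{\left(-3 - \frac{-4 + 24}{2}\right) + 476100} = \sqrt{\left(-3 - 10\right) + 476100} = \sqrt{-13 + 476100} = \sqrt{476087}$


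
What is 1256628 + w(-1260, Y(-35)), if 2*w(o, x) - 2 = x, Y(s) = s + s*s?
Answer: 1257224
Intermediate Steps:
Y(s) = s + s²
w(o, x) = 1 + x/2
1256628 + w(-1260, Y(-35)) = 1256628 + (1 + (-35*(1 - 35))/2) = 1256628 + (1 + (-35*(-34))/2) = 1256628 + (1 + (½)*1190) = 1256628 + (1 + 595) = 1256628 + 596 = 1257224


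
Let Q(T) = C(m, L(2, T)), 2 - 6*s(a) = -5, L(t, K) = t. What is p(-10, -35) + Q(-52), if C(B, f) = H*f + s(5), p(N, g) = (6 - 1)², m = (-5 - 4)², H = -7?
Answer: 73/6 ≈ 12.167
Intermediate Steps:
s(a) = 7/6 (s(a) = ⅓ - ⅙*(-5) = ⅓ + ⅚ = 7/6)
m = 81 (m = (-9)² = 81)
p(N, g) = 25 (p(N, g) = 5² = 25)
C(B, f) = 7/6 - 7*f (C(B, f) = -7*f + 7/6 = 7/6 - 7*f)
Q(T) = -77/6 (Q(T) = 7/6 - 7*2 = 7/6 - 14 = -77/6)
p(-10, -35) + Q(-52) = 25 - 77/6 = 73/6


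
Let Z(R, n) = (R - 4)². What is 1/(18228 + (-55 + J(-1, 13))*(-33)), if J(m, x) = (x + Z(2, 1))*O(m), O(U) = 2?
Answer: 1/18921 ≈ 5.2851e-5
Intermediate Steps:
Z(R, n) = (-4 + R)²
J(m, x) = 8 + 2*x (J(m, x) = (x + (-4 + 2)²)*2 = (x + (-2)²)*2 = (x + 4)*2 = (4 + x)*2 = 8 + 2*x)
1/(18228 + (-55 + J(-1, 13))*(-33)) = 1/(18228 + (-55 + (8 + 2*13))*(-33)) = 1/(18228 + (-55 + (8 + 26))*(-33)) = 1/(18228 + (-55 + 34)*(-33)) = 1/(18228 - 21*(-33)) = 1/(18228 + 693) = 1/18921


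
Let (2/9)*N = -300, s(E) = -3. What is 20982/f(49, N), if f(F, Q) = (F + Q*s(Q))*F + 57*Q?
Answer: 20982/123901 ≈ 0.16934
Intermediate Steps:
N = -1350 (N = (9/2)*(-300) = -1350)
f(F, Q) = 57*Q + F*(F - 3*Q) (f(F, Q) = (F + Q*(-3))*F + 57*Q = (F - 3*Q)*F + 57*Q = F*(F - 3*Q) + 57*Q = 57*Q + F*(F - 3*Q))
20982/f(49, N) = 20982/(49² + 57*(-1350) - 3*49*(-1350)) = 20982/(2401 - 76950 + 198450) = 20982/123901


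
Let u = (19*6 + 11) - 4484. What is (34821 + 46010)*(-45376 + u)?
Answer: -4020129785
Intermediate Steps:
u = -4359 (u = (114 + 11) - 4484 = 125 - 4484 = -4359)
(34821 + 46010)*(-45376 + u) = (34821 + 46010)*(-45376 - 4359) = 80831*(-49735) = -4020129785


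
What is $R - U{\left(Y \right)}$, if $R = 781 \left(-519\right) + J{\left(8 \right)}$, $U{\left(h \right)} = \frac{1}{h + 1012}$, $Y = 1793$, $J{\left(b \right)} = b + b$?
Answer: $- \frac{1136931016}{2805} \approx -4.0532 \cdot 10^{5}$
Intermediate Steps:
$J{\left(b \right)} = 2 b$
$U{\left(h \right)} = \frac{1}{1012 + h}$
$R = -405323$ ($R = 781 \left(-519\right) + 2 \cdot 8 = -405339 + 16 = -405323$)
$R - U{\left(Y \right)} = -405323 - \frac{1}{1012 + 1793} = -405323 - \frac{1}{2805} = - \frac{1136931016}{2805}$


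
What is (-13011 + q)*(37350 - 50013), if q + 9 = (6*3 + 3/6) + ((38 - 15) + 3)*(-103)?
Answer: 397099017/2 ≈ 1.9855e+8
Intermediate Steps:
q = -5337/2 (q = -9 + ((6*3 + 3/6) + ((38 - 15) + 3)*(-103)) = -9 + ((18 + 3*(⅙)) + (23 + 3)*(-103)) = -9 + ((18 + ½) + 26*(-103)) = -9 + (37/2 - 2678) = -9 - 5319/2 = -5337/2 ≈ -2668.5)
(-13011 + q)*(37350 - 50013) = (-13011 - 5337/2)*(37350 - 50013) = -31359/2*(-12663) = 397099017/2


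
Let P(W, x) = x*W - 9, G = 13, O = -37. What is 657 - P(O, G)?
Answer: 1147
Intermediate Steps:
P(W, x) = -9 + W*x (P(W, x) = W*x - 9 = -9 + W*x)
657 - P(O, G) = 657 - (-9 - 37*13) = 657 - (-9 - 481) = 657 - 1*(-490) = 657 + 490 = 1147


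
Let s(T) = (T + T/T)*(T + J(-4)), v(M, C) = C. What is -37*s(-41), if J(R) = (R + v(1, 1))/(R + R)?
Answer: -60125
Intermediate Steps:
J(R) = (1 + R)/(2*R) (J(R) = (R + 1)/(R + R) = (1 + R)/((2*R)) = (1 + R)*(1/(2*R)) = (1 + R)/(2*R))
s(T) = (1 + T)*(3/8 + T) (s(T) = (T + T/T)*(T + (1/2)*(1 - 4)/(-4)) = (T + 1)*(T + (1/2)*(-1/4)*(-3)) = (1 + T)*(T + 3/8) = (1 + T)*(3/8 + T))
-37*s(-41) = -37*(3/8 + (-41)**2 + (11/8)*(-41)) = -37*(3/8 + 1681 - 451/8) = -37*1625 = -60125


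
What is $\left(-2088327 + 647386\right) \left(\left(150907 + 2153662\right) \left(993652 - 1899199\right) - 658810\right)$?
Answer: $3007094301723392873$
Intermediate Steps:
$\left(-2088327 + 647386\right) \left(\left(150907 + 2153662\right) \left(993652 - 1899199\right) - 658810\right) = - 1440941 \left(2304569 \left(-905547\right) - 658810\right) = - 1440941 \left(-2086895544243 - 658810\right) = \left(-1440941\right) \left(-2086896203053\right) = 3007094301723392873$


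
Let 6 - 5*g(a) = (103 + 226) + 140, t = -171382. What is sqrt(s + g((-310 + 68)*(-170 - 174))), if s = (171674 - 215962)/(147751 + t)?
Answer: I*sqrt(1266587689515)/118155 ≈ 9.525*I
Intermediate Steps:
g(a) = -463/5 (g(a) = 6/5 - ((103 + 226) + 140)/5 = 6/5 - (329 + 140)/5 = 6/5 - 1/5*469 = 6/5 - 469/5 = -463/5)
s = 44288/23631 (s = (171674 - 215962)/(147751 - 171382) = -44288/(-23631) = -44288*(-1/23631) = 44288/23631 ≈ 1.8741)
sqrt(s + g((-310 + 68)*(-170 - 174))) = sqrt(44288/23631 - 463/5) = sqrt(-10719713/118155) = I*sqrt(1266587689515)/118155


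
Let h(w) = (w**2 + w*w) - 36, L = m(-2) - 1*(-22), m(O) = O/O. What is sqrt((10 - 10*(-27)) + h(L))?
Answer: sqrt(1302) ≈ 36.083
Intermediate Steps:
m(O) = 1
L = 23 (L = 1 - 1*(-22) = 1 + 22 = 23)
h(w) = -36 + 2*w**2 (h(w) = (w**2 + w**2) - 36 = 2*w**2 - 36 = -36 + 2*w**2)
sqrt((10 - 10*(-27)) + h(L)) = sqrt((10 - 10*(-27)) + (-36 + 2*23**2)) = sqrt((10 + 270) + (-36 + 2*529)) = sqrt(280 + (-36 + 1058)) = sqrt(280 + 1022) = sqrt(1302)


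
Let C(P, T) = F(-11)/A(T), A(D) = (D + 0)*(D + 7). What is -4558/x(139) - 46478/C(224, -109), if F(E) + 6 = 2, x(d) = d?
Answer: 17956793981/139 ≈ 1.2919e+8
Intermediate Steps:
F(E) = -4 (F(E) = -6 + 2 = -4)
A(D) = D*(7 + D)
C(P, T) = -4/(T*(7 + T)) (C(P, T) = -4*1/(T*(7 + T)) = -4/(T*(7 + T)))
-4558/x(139) - 46478/C(224, -109) = -4558/139 - 46478/((-4/(-109*(7 - 109)))) = -4558*1/139 - 46478/((-4*(-1/109)/(-102))) = -4558/139 - 46478/((-4*(-1/109)*(-1/102))) = -4558/139 - 46478/(-2/5559) = -4558/139 - 46478*(-5559/2) = -4558/139 + 129185601 = 17956793981/139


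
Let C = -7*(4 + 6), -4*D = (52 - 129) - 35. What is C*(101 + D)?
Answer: -9030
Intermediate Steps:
D = 28 (D = -((52 - 129) - 35)/4 = -(-77 - 35)/4 = -¼*(-112) = 28)
C = -70 (C = -7*10 = -70)
C*(101 + D) = -70*(101 + 28) = -70*129 = -9030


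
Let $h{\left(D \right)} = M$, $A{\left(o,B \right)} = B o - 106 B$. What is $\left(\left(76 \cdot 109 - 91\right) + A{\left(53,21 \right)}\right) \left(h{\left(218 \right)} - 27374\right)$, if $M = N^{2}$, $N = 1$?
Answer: $-193800840$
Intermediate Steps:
$M = 1$ ($M = 1^{2} = 1$)
$A{\left(o,B \right)} = - 106 B + B o$
$h{\left(D \right)} = 1$
$\left(\left(76 \cdot 109 - 91\right) + A{\left(53,21 \right)}\right) \left(h{\left(218 \right)} - 27374\right) = \left(\left(76 \cdot 109 - 91\right) + 21 \left(-106 + 53\right)\right) \left(1 - 27374\right) = \left(\left(8284 - 91\right) + 21 \left(-53\right)\right) \left(-27373\right) = \left(8193 - 1113\right) \left(-27373\right) = 7080 \left(-27373\right) = -193800840$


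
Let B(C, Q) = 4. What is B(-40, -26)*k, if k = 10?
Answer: 40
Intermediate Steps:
B(-40, -26)*k = 4*10 = 40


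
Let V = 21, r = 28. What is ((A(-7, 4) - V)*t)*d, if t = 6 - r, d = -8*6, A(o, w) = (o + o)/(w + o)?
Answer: -17248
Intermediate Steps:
A(o, w) = 2*o/(o + w) (A(o, w) = (2*o)/(o + w) = 2*o/(o + w))
d = -48
t = -22 (t = 6 - 1*28 = 6 - 28 = -22)
((A(-7, 4) - V)*t)*d = ((2*(-7)/(-7 + 4) - 1*21)*(-22))*(-48) = ((2*(-7)/(-3) - 21)*(-22))*(-48) = ((2*(-7)*(-⅓) - 21)*(-22))*(-48) = ((14/3 - 21)*(-22))*(-48) = -49/3*(-22)*(-48) = (1078/3)*(-48) = -17248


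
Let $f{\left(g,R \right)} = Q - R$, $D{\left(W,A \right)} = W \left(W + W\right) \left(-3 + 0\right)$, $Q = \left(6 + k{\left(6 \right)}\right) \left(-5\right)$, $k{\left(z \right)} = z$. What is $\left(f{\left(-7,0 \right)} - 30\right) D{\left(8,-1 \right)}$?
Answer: $34560$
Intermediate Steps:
$Q = -60$ ($Q = \left(6 + 6\right) \left(-5\right) = 12 \left(-5\right) = -60$)
$D{\left(W,A \right)} = - 6 W^{2}$ ($D{\left(W,A \right)} = W 2 W \left(-3\right) = W \left(- 6 W\right) = - 6 W^{2}$)
$f{\left(g,R \right)} = -60 - R$
$\left(f{\left(-7,0 \right)} - 30\right) D{\left(8,-1 \right)} = \left(\left(-60 - 0\right) - 30\right) \left(- 6 \cdot 8^{2}\right) = \left(\left(-60 + 0\right) - 30\right) \left(\left(-6\right) 64\right) = \left(-60 - 30\right) \left(-384\right) = \left(-90\right) \left(-384\right) = 34560$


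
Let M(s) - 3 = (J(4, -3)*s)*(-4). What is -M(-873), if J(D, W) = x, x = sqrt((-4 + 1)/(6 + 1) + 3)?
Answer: -3 - 10476*sqrt(14)/7 ≈ -5602.7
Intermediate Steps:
x = 3*sqrt(14)/7 (x = sqrt(-3/7 + 3) = sqrt(18/7) = 3*sqrt(14)/7 ≈ 1.6036)
J(D, W) = 3*sqrt(14)/7
M(s) = 3 - 12*s*sqrt(14)/7 (M(s) = 3 + ((3*sqrt(14)/7)*s)*(-4) = 3 + (3*s*sqrt(14)/7)*(-4) = 3 - 12*s*sqrt(14)/7)
-M(-873) = -(3 - 12/7*(-873)*sqrt(14)) = -(3 + 10476*sqrt(14)/7) = -3 - 10476*sqrt(14)/7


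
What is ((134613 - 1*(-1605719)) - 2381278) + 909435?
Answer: 268489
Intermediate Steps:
((134613 - 1*(-1605719)) - 2381278) + 909435 = ((134613 + 1605719) - 2381278) + 909435 = (1740332 - 2381278) + 909435 = -640946 + 909435 = 268489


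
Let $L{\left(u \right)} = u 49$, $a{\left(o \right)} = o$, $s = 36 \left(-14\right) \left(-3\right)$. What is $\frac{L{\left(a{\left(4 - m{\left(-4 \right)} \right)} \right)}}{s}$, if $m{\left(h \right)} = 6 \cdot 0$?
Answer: $\frac{7}{54} \approx 0.12963$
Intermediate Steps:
$s = 1512$ ($s = \left(-504\right) \left(-3\right) = 1512$)
$m{\left(h \right)} = 0$
$L{\left(u \right)} = 49 u$
$\frac{L{\left(a{\left(4 - m{\left(-4 \right)} \right)} \right)}}{s} = \frac{49 \left(4 - 0\right)}{1512} = 49 \left(4 + 0\right) \frac{1}{1512} = 49 \cdot 4 \cdot \frac{1}{1512} = 196 \cdot \frac{1}{1512} = \frac{7}{54}$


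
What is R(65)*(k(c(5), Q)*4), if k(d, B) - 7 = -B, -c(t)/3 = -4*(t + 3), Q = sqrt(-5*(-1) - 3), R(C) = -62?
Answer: -1736 + 248*sqrt(2) ≈ -1385.3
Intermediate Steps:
Q = sqrt(2) (Q = sqrt(5 - 3) = sqrt(2) ≈ 1.4142)
c(t) = 36 + 12*t (c(t) = -(-12)*(t + 3) = -(-12)*(3 + t) = -3*(-12 - 4*t) = 36 + 12*t)
k(d, B) = 7 - B
R(65)*(k(c(5), Q)*4) = -62*(7 - sqrt(2))*4 = -62*(28 - 4*sqrt(2)) = -1736 + 248*sqrt(2)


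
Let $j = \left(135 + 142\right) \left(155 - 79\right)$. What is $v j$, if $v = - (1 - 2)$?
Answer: $21052$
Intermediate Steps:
$j = 21052$ ($j = 277 \cdot 76 = 21052$)
$v = 1$ ($v = \left(-1\right) \left(-1\right) = 1$)
$v j = 1 \cdot 21052 = 21052$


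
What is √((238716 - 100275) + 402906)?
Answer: √541347 ≈ 735.76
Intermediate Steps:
√((238716 - 100275) + 402906) = √(138441 + 402906) = √541347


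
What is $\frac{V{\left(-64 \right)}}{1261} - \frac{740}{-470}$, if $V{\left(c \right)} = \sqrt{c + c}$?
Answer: $\frac{74}{47} + \frac{8 i \sqrt{2}}{1261} \approx 1.5745 + 0.008972 i$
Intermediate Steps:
$V{\left(c \right)} = \sqrt{2} \sqrt{c}$ ($V{\left(c \right)} = \sqrt{2 c} = \sqrt{2} \sqrt{c}$)
$\frac{V{\left(-64 \right)}}{1261} - \frac{740}{-470} = \frac{\sqrt{2} \sqrt{-64}}{1261} - \frac{740}{-470} = \sqrt{2} \cdot 8 i \frac{1}{1261} - - \frac{74}{47} = 8 i \sqrt{2} \cdot \frac{1}{1261} + \frac{74}{47} = \frac{8 i \sqrt{2}}{1261} + \frac{74}{47} = \frac{74}{47} + \frac{8 i \sqrt{2}}{1261}$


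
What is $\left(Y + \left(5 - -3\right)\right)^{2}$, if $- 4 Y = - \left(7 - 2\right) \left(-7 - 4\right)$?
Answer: $\frac{529}{16} \approx 33.063$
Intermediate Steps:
$Y = - \frac{55}{4}$ ($Y = - \frac{\left(-1\right) \left(7 - 2\right) \left(-7 - 4\right)}{4} = - \frac{\left(-1\right) 5 \left(-11\right)}{4} = - \frac{\left(-1\right) \left(-55\right)}{4} = \left(- \frac{1}{4}\right) 55 = - \frac{55}{4} \approx -13.75$)
$\left(Y + \left(5 - -3\right)\right)^{2} = \left(- \frac{55}{4} + \left(5 - -3\right)\right)^{2} = \left(- \frac{55}{4} + \left(5 + 3\right)\right)^{2} = \left(- \frac{55}{4} + 8\right)^{2} = \left(- \frac{23}{4}\right)^{2} = \frac{529}{16}$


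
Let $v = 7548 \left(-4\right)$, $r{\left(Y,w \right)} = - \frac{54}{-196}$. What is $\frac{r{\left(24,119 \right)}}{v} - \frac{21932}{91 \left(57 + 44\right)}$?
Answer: $- \frac{3090142889}{1294975136} \approx -2.3863$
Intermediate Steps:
$r{\left(Y,w \right)} = \frac{27}{98}$ ($r{\left(Y,w \right)} = \left(-54\right) \left(- \frac{1}{196}\right) = \frac{27}{98}$)
$v = -30192$
$\frac{r{\left(24,119 \right)}}{v} - \frac{21932}{91 \left(57 + 44\right)} = \frac{27}{98 \left(-30192\right)} - \frac{21932}{91 \left(57 + 44\right)} = \frac{27}{98} \left(- \frac{1}{30192}\right) - \frac{21932}{91 \cdot 101} = - \frac{9}{986272} - \frac{21932}{9191} = - \frac{3090142889}{1294975136}$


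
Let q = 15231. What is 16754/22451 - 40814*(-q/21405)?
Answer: 4652251373568/160187885 ≈ 29042.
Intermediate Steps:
16754/22451 - 40814*(-q/21405) = 16754/22451 - 40814/((-21405/15231)) = 16754*(1/22451) - 40814/((-21405*1/15231)) = 16754/22451 - 40814/(-7135/5077) = 16754/22451 - 40814*(-5077/7135) = 16754/22451 + 207212678/7135 = 4652251373568/160187885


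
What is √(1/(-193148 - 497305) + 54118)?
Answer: √2866602470147801/230151 ≈ 232.63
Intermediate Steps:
√(1/(-193148 - 497305) + 54118) = √(1/(-690453) + 54118) = √(-1/690453 + 54118) = √(37365935453/690453) = √2866602470147801/230151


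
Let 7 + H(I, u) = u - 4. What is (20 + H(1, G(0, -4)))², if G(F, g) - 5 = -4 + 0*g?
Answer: 100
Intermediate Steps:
G(F, g) = 1 (G(F, g) = 5 + (-4 + 0*g) = 5 + (-4 + 0) = 5 - 4 = 1)
H(I, u) = -11 + u (H(I, u) = -7 + (u - 4) = -7 + (-4 + u) = -11 + u)
(20 + H(1, G(0, -4)))² = (20 + (-11 + 1))² = (20 - 10)² = 10² = 100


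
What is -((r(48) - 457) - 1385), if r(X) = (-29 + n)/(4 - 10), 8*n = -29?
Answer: 29385/16 ≈ 1836.6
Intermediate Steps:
n = -29/8 (n = (⅛)*(-29) = -29/8 ≈ -3.6250)
r(X) = 87/16 (r(X) = (-29 - 29/8)/(4 - 10) = -261/8/(-6) = -261/8*(-⅙) = 87/16)
-((r(48) - 457) - 1385) = -((87/16 - 457) - 1385) = -(-7225/16 - 1385) = -1*(-29385/16) = 29385/16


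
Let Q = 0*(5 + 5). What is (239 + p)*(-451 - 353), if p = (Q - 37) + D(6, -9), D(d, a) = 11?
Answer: -171252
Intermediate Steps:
Q = 0 (Q = 0*10 = 0)
p = -26 (p = (0 - 37) + 11 = -37 + 11 = -26)
(239 + p)*(-451 - 353) = (239 - 26)*(-451 - 353) = 213*(-804) = -171252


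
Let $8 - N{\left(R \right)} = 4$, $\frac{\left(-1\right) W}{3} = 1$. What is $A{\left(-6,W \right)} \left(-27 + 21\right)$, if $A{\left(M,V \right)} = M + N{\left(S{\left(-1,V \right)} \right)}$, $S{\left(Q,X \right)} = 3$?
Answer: $12$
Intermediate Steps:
$W = -3$ ($W = \left(-3\right) 1 = -3$)
$N{\left(R \right)} = 4$ ($N{\left(R \right)} = 8 - 4 = 4$)
$A{\left(M,V \right)} = 4 + M$ ($A{\left(M,V \right)} = M + 4 = 4 + M$)
$A{\left(-6,W \right)} \left(-27 + 21\right) = \left(4 - 6\right) \left(-27 + 21\right) = \left(-2\right) \left(-6\right) = 12$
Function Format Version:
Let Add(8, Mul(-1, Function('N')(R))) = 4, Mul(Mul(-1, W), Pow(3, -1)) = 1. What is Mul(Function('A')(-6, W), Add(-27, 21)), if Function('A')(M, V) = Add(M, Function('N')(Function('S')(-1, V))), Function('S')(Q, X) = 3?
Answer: 12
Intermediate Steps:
W = -3 (W = Mul(-3, 1) = -3)
Function('N')(R) = 4 (Function('N')(R) = Add(8, Mul(-1, 4)) = Add(8, -4) = 4)
Function('A')(M, V) = Add(4, M) (Function('A')(M, V) = Add(M, 4) = Add(4, M))
Mul(Function('A')(-6, W), Add(-27, 21)) = Mul(Add(4, -6), Add(-27, 21)) = Mul(-2, -6) = 12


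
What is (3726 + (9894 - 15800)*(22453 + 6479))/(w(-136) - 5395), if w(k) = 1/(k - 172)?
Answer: 17542516376/553887 ≈ 31672.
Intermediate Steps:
w(k) = 1/(-172 + k)
(3726 + (9894 - 15800)*(22453 + 6479))/(w(-136) - 5395) = (3726 + (9894 - 15800)*(22453 + 6479))/(1/(-172 - 136) - 5395) = (3726 - 5906*28932)/(1/(-308) - 5395) = (3726 - 170872392)/(-1/308 - 5395) = -170868666/(-1661661/308) = -170868666*(-308/1661661) = 17542516376/553887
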